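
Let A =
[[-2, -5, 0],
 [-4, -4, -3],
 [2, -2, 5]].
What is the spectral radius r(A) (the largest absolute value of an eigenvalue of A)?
r(A) ≈ 7.6143

The eigenvalues of A are the roots of its characteristic polynomial. With M = A (coefficients from the trace, the sum of principal 2x2 minors, and det A):
  p(λ) = det(λ I - M) = λ^3 + λ^2 - 48λ + 18.
No integer candidate from the rational root theorem (±divisors of 18) is a root, so the roots are irrational. The cubic discriminant is Δ = 420300 > 0, so there are three distinct real roots. p(-8) = -46 and p(-7) = 60 have opposite signs, so a root lies in (-8, -7); Newton's method refines it to λ ≈ -7.6143. p(0) = 18 and p(1) = -28 have opposite signs, so a root lies in (0, 1); Newton's method refines it to λ ≈ 0.3791. p(6) = -18 and p(7) = 74 have opposite signs, so a root lies in (6, 7); Newton's method refines it to λ ≈ 6.2352. Check (Vieta): the three roots sum to -1, matching tr M = -1.
Thus the eigenvalues (to 4 decimals) are -7.6143 (modulus 7.6143); 0.3791 (modulus 0.3791); 6.2352 (modulus 6.2352). The spectral radius is the largest modulus: r(A) ≈ 7.6143. (Cross-check: r(A) ≤ ||A||_2 ≈ 8.1089; equality holds whenever A is normal, though it can also hold for some non-normal A.)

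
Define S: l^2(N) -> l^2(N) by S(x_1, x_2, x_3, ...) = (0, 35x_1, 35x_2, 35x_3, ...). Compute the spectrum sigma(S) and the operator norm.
sigma(S) = closed disk {z in C : |z| ≤ 35}; ||S|| = 35

Note S = 35·U where U is the unit right shift (U x)_k = x_{k-1} (with x_0 := 0); so ||S|| = 35||U|| and sigma(S) = 35·sigma(U). ||S x||^2 = sum_{k≥1} |35x_k|^2 = 1225||x||^2, so ||S|| = 35 and sigma(S) ⊂ {|z| ≤ 35}. For any |lambda| < 35, the equation (S - lambda I) x = 0 forces x_1 = 0, then 35x_k = lambda x_{k+1} ⇒ x = 0, so S has no eigenvalues. But (S - lambda I) is not surjective for |lambda| < 35: solving (S - lambda I) x = e_1 would require x_n proportional to (lambda/35)^(-n), which is not in l^2. So every |lambda| < 35 lies in the residual spectrum. The boundary |lambda| = 35 is in the approximate point spectrum (the spectrum is closed). Hence sigma(S) is the closed disk of radius 35.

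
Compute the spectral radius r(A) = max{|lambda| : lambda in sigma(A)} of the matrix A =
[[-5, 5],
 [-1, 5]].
r(A) = sqrt(80)/2 ≈ 4.4721

The eigenvalues of A are the roots of its characteristic polynomial. With M = A (coefficients from the trace and determinant):
  p(λ) = det(λ I - M) = λ^2 - 20.
For λ^2 - 20 the discriminant is 80. It is nonnegative but not a perfect square, so the roots are real and irrational: λ = ± sqrt(80)/2 ≈ 4.4721, -4.4721.
Thus the eigenvalues (to 4 decimals) are 4.4721 (modulus 4.4721); -4.4721 (modulus 4.4721). The spectral radius is the largest modulus: r(A) = sqrt(80)/2 ≈ 4.4721. (Cross-check: r(A) ≤ ||A||_2 ≈ 8.3852; equality holds whenever A is normal, though it can also hold for some non-normal A.)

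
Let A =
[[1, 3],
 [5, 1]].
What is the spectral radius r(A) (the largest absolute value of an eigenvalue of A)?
r(A) = (2 + sqrt(60))/2 ≈ 4.873

The eigenvalues of A are the roots of its characteristic polynomial. With M = A (coefficients from the trace and determinant):
  p(λ) = det(λ I - M) = λ^2 - 2λ - 14.
For λ^2 - 2λ - 14 the discriminant is 60. It is nonnegative but not a perfect square, so the roots are real and irrational: λ = (2 ± sqrt(60))/2 ≈ 4.873, -2.873.
Thus the eigenvalues (to 4 decimals) are 4.873 (modulus 4.873); -2.873 (modulus 2.873). The spectral radius is the largest modulus: r(A) = (2 + sqrt(60))/2 ≈ 4.873. (Cross-check: r(A) ≤ ||A||_2 ≈ 5.4142; equality holds whenever A is normal, though it can also hold for some non-normal A.)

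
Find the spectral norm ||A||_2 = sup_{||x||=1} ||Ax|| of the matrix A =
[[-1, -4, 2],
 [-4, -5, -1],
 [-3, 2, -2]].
||A||_2 ≈ 7.4787 (= sqrt(largest eigenvalue of A^T A))

||A||_2 = sigma_max(A) = sqrt(lambda_max(A^T A)). Form the symmetric matrix M = A^T A =
[[26, 18, 8],
 [18, 45, -7],
 [8, -7, 9]].
Its characteristic polynomial (trace, sum of principal 2x2 minors, determinant of M give the coefficients) is
  p(λ) = det(λ I - M) = λ^3 - 80λ^2 + 1372λ - 1444.
No integer candidate from the rational root theorem (±divisors of 1444) is a root, so the roots are irrational. The cubic discriminant is Δ = 1556005456 > 0, so there are three distinct real roots. p(1) = -151 and p(2) = 988 have opposite signs, so a root lies in (1, 2); Newton's method refines it to λ ≈ 1.1253. p(22) = 668 and p(23) = -41 have opposite signs, so a root lies in (22, 23); Newton's method refines it to λ ≈ 22.9431. p(55) = -1609 and p(56) = 124 have opposite signs, so a root lies in (55, 56); Newton's method refines it to λ ≈ 55.9316. Check (Vieta): the three roots sum to 80, matching tr M = 80.
So the eigenvalues of A^T A are ≈ 1.1253, 22.9431, 55.9316 (all ≥ 0, as they must be for A^T A). The largest is λ_max ≈ 55.9316, hence ||A||_2 = sqrt(λ_max) ≈ 7.4787.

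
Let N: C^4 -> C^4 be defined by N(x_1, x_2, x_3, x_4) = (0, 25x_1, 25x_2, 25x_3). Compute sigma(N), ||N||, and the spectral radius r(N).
sigma(N) = {0}; ||N|| = 25; r(N) = 0. (N is nilpotent with N^4 = 0.)

On C^4, N is a strictly lower-triangular matrix with 25 on the subdiagonal and zeros elsewhere, so its characteristic polynomial is lambda^4 and every eigenvalue is 0: sigma(N) = {0}. For the operator norm, N e_i = 25e_{i+1} for i = 1, ..., 3 and N e_4 = 0, so the singular values of N are 25 (with multiplicity 3) and 0; hence ||N|| = 25. The spectral radius r(N) = max|lambda| = 0. Note ||N|| > r(N) — characteristic of non-normal nilpotent operators. Indeed N^4 = 0.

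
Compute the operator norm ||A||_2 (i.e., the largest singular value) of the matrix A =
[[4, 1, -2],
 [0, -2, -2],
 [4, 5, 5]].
||A||_2 ≈ 8.6076 (= sqrt(largest eigenvalue of A^T A))

||A||_2 = sigma_max(A) = sqrt(lambda_max(A^T A)). Form the symmetric matrix M = A^T A =
[[32, 24, 12],
 [24, 30, 27],
 [12, 27, 33]].
Its characteristic polynomial (trace, sum of principal 2x2 minors, determinant of M give the coefficients) is
  p(λ) = det(λ I - M) = λ^3 - 95λ^2 + 1557λ - 576.
No integer candidate from the rational root theorem (±divisors of 576) is a root, so the roots are irrational. The cubic discriminant is Δ = 6329857221 > 0, so there are three distinct real roots. p(0) = -576 and p(1) = 887 have opposite signs, so a root lies in (0, 1); Newton's method refines it to λ ≈ 0.3787. p(20) = 564 and p(21) = -513 have opposite signs, so a root lies in (20, 21); Newton's method refines it to λ ≈ 20.5314. p(74) = -354 and p(75) = 3699 have opposite signs, so a root lies in (74, 75); Newton's method refines it to λ ≈ 74.0899. Check (Vieta): the three roots sum to 95, matching tr M = 95.
So the eigenvalues of A^T A are ≈ 0.3787, 20.5314, 74.0899 (all ≥ 0, as they must be for A^T A). The largest is λ_max ≈ 74.0899, hence ||A||_2 = sqrt(λ_max) ≈ 8.6076.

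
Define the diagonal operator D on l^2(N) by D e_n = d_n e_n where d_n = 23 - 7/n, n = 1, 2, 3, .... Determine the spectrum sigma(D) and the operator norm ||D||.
sigma(D) = {23 - 7/n : n ≥ 1} ∪ {23}; ||D|| = 23

A bounded diagonal operator on l^2 with diagonal entries d_n has spectrum equal to the closure of {d_n : n ≥ 1}: every d_n is an eigenvalue (with eigenvector e_n), so {d_n} ⊂ sigma(D); the spectrum is closed, so its closure is too; and for lambda not in the closure, (D - lambda I) has bounded inverse (the diagonal entries 1/(d_n - lambda) are bounded). For our sequence d_n = 23 - 7/n, n = 1, 2, 3, ...:
  - {d_n} = {23 - 7/n : n ≥ 1}; the only limit point is 23
  - closure = {23 - 7/n : n ≥ 1} ∪ {23}
For the norm: a diagonal operator has ||D|| = sup_n |d_n|. Here d_n = 23 - 7/n increases monotonically from d_1 = 16 toward 23, with all terms in [16, 23); so sup_n |d_n| = 23 (the supremum is the limit, not attained). So ||D|| = 23.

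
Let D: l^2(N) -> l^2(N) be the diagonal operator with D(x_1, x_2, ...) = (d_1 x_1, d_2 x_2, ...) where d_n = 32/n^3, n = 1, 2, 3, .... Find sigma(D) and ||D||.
sigma(D) = {32/n^3 : n ≥ 1} ∪ {0}; ||D|| = 32

A bounded diagonal operator on l^2 with diagonal entries d_n has spectrum equal to the closure of {d_n : n ≥ 1}: every d_n is an eigenvalue (with eigenvector e_n), so {d_n} ⊂ sigma(D); the spectrum is closed, so its closure is too; and for lambda not in the closure, (D - lambda I) has bounded inverse (the diagonal entries 1/(d_n - lambda) are bounded). For our sequence d_n = 32/n^3, n = 1, 2, 3, ...:
  - {d_n} = {32/n^3 : n ≥ 1}; the only limit point is 0
  - closure = {32/n^3 : n ≥ 1} ∪ {0}
For the norm: a diagonal operator has ||D|| = sup_n |d_n|. Here d_n = 32/n^3 is positive and decreasing, so sup_n |d_n| = d_1 = 32. So ||D|| = 32.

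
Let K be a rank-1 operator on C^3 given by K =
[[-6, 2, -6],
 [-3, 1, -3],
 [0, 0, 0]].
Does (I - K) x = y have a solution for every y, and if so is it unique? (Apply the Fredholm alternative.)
(I - K) is invertible (det(I - K) = 6 ≠ 0), so for every y in C^3 the equation (I - K) x = y has a unique solution.

K has rank 1, so it is an outer product K = u v^T: every row of K is a multiple of one row vector. Reading off the entries, u = (-2, -1, 0) and v = (3, -1, 3) (row i of K equals u_i·v^T). A rank-one matrix u v^T satisfies K u = u (v·u) and kills the (2)-dimensional subspace v^⊥, so its characteristic polynomial is lambda^2 (lambda - v·u) with v·u = tr K = -5. Hence the eigenvalues of I - K are 1 (multiplicity 2) and 1 - (-5) = 6, so det(I - K) = 6. (Direct check: I - K =
[[7, -2, 6],
 [3, 0, 3],
 [0, 0, 1]]
has determinant 6.) The finite-dimensional Fredholm alternative says: either (I - K) is invertible, or ker(I - K) ≠ {0} and then range(I - K) = ker((I - K)^*)^⊥, with dim ker(I - K) = dim ker((I - K)^*). Since det(I - K) ≠ 0, 1 is not an eigenvalue of K and ker(I - K) = {0}, so we are in the first case: for every y there is a unique x = (I - K)^(-1) y. Explicitly, by the Sherman–Morrison formula, (I - u v^T)^(-1) = I + u v^T/(1 - v·u), i.e. (I - K)^(-1) = I + K/(6).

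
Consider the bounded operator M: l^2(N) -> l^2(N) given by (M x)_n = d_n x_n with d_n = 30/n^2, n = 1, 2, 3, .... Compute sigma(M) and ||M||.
sigma(M) = {30/n^2 : n ≥ 1} ∪ {0}; ||M|| = 30

A bounded diagonal operator on l^2 with diagonal entries d_n has spectrum equal to the closure of {d_n : n ≥ 1}: every d_n is an eigenvalue (with eigenvector e_n), so {d_n} ⊂ sigma(M); the spectrum is closed, so its closure is too; and for lambda not in the closure, (M - lambda I) has bounded inverse (the diagonal entries 1/(d_n - lambda) are bounded). For our sequence d_n = 30/n^2, n = 1, 2, 3, ...:
  - {d_n} = {30/n^2 : n ≥ 1}; the only limit point is 0
  - closure = {30/n^2 : n ≥ 1} ∪ {0}
For the norm: a diagonal operator has ||M|| = sup_n |d_n|. Here d_n = 30/n^2 is positive and decreasing, so sup_n |d_n| = d_1 = 30. So ||M|| = 30.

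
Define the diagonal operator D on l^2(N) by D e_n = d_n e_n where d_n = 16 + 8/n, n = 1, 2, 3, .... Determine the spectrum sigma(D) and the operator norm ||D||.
sigma(D) = {16 + 8/n : n ≥ 1} ∪ {16}; ||D|| = 24

A bounded diagonal operator on l^2 with diagonal entries d_n has spectrum equal to the closure of {d_n : n ≥ 1}: every d_n is an eigenvalue (with eigenvector e_n), so {d_n} ⊂ sigma(D); the spectrum is closed, so its closure is too; and for lambda not in the closure, (D - lambda I) has bounded inverse (the diagonal entries 1/(d_n - lambda) are bounded). For our sequence d_n = 16 + 8/n, n = 1, 2, 3, ...:
  - {d_n} = {16 + 8/n : n ≥ 1}; the only limit point is 16
  - closure = {16 + 8/n : n ≥ 1} ∪ {16}
For the norm: a diagonal operator has ||D|| = sup_n |d_n|. Here d_n = 16 + 8/n is positive and decreasing, so sup_n |d_n| = d_1 = 16 + 8 = 24. So ||D|| = 24.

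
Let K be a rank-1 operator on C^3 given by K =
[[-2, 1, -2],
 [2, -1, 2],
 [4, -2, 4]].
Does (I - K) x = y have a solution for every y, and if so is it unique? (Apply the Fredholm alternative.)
(I - K) is singular (det(I - K) = 0, i.e. 1 ∈ sigma(K)). (I - K) x = y is solvable iff y ⊥ ker((I - K)^*) = span{(-2, 1, -2)}, i.e. iff -2y_1 + y_2 - 2y_3 = 0. When solvable, the solutions are x = y + c·(1, -1, -2), c arbitrary (ker(I - K) = span{(1, -1, -2)}, dimension 1).

K has rank 1, so it is an outer product K = u v^T: every row of K is a multiple of one row vector. Reading off the entries, u = (1, -1, -2) and v = (-2, 1, -2) (row i of K equals u_i·v^T). A rank-one matrix u v^T satisfies K u = u (v·u) and kills the (2)-dimensional subspace v^⊥, so its characteristic polynomial is lambda^2 (lambda - v·u) with v·u = tr K = 1. Hence the eigenvalues of I - K are 1 (multiplicity 2) and 1 - (1) = 0, so det(I - K) = 0. (Direct check: I - K =
[[3, -1, 2],
 [-2, 2, -2],
 [-4, 2, -3]]
has determinant 0.) So 1 is an eigenvalue of K and (I - K) is not invertible. The finite-dimensional Fredholm alternative says: either (I - K) is invertible, or ker(I - K) ≠ {0} and then range(I - K) = ker((I - K)^*)^⊥, with dim ker(I - K) = dim ker((I - K)^*). We are in the second case, so we need both kernels. Kernel of I - K: (I - K) u = u - u (v·u) = u - u = 0, so ker(I - K) = span{u} = span{(1, -1, -2)} (it is exactly 1-dimensional because rank(I - K) = 2). Kernel of the adjoint: K is real, so (I - K)^* = I - K^T = I - v u^T, and (I - v u^T) v = v - v (u·v) = 0; hence ker((I - K)^*) = span{v} = span{(-2, 1, -2)}. Therefore (I - K) x = y is solvable iff <y, v> = 0, i.e. iff -2y_1 + y_2 - 2y_3 = 0. When this holds, K y = u (v·y) = 0, so (I - K) y = y and x = y is a particular solution; the full solution set is the line x = y + c·u = y + c·(1, -1, -2), c ∈ C.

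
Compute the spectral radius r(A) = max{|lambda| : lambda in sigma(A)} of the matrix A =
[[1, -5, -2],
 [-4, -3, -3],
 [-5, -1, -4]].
r(A) ≈ 8.7339

The eigenvalues of A are the roots of its characteristic polynomial. With M = A (coefficients from the trace, the sum of principal 2x2 minors, and det A):
  p(λ) = det(λ I - M) = λ^3 + 6λ^2 - 28λ - 36.
No integer candidate from the rational root theorem (±divisors of 36) is a root, so the roots are irrational. The cubic discriminant is Δ = 221008 > 0, so there are three distinct real roots. p(-9) = -27 and p(-8) = 60 have opposite signs, so a root lies in (-9, -8); Newton's method refines it to λ ≈ -8.7339. p(-2) = 36 and p(-1) = -3 have opposite signs, so a root lies in (-2, -1); Newton's method refines it to λ ≈ -1.0806. p(3) = -39 and p(4) = 12 have opposite signs, so a root lies in (3, 4); Newton's method refines it to λ ≈ 3.8145. Check (Vieta): the three roots sum to -6, matching tr M = -6.
Thus the eigenvalues (to 4 decimals) are -8.7339 (modulus 8.7339); -1.0806 (modulus 1.0806); 3.8145 (modulus 3.8145). The spectral radius is the largest modulus: r(A) ≈ 8.7339. (Cross-check: r(A) ≤ ||A||_2 ≈ 8.9089; equality holds whenever A is normal, though it can also hold for some non-normal A.)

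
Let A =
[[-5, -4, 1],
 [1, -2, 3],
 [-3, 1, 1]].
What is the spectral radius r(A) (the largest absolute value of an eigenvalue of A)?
r(A) ≈ 5.1077

The eigenvalues of A are the roots of its characteristic polynomial. With M = A (coefficients from the trace, the sum of principal 2x2 minors, and det A):
  p(λ) = det(λ I - M) = λ^3 + 6λ^2 + 7λ - 60.
No integer candidate from the rational root theorem (±divisors of 60) is a root, so the roots are irrational. The cubic discriminant is Δ = -90328 < 0, so there is one real root and a complex-conjugate pair. p(2) = -14 and p(3) = 42 have opposite signs, so a root lies in (2, 3); Newton's method refines it to λ ≈ 2.2999. Dividing out (λ - (2.2999)) leaves approximately λ^2 + 8.2999λ + 26.0885. For λ^2 + 8.2999λ + 26.0885 the discriminant is -35.4664. It is negative, so the remaining roots are the complex-conjugate pair λ ≈ -4.1499 ± 2.9777i. Their product equals the constant term, so |λ|^2 ≈ 26.0885 and |λ| ≈ 5.1077.
Thus the eigenvalues (to 4 decimals) are 2.2999 (modulus 2.2999); -4.1499 ± 2.9777i (modulus 5.1077). The spectral radius is the largest modulus: r(A) ≈ 5.1077. (Cross-check: r(A) ≤ ||A||_2 ≈ 6.8469; equality holds whenever A is normal, though it can also hold for some non-normal A.)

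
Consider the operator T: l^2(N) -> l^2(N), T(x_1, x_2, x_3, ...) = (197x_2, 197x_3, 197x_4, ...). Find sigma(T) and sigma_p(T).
sigma(T) = closed disk {z in C : |z| ≤ 197}; sigma_p(T) = open disk {z in C : |z| < 197}

Note T = 197·V where V is the unit left shift (V x)_k = x_{k+1}; so sigma(T) = 197·sigma(V) and ||T|| = 197||V||. ||T x||^2 = 38809sum_{k≥2} |x_k|^2 ≤ 38809||x||^2, with equality on {x : x_1 = 0}, so ||T|| = 197. For any lambda with |lambda| < 197, set r = lambda/197 (|r| < 1); the vector x = (1, r, r^2, ...) is in l^2 and satisfies T x = 197(r, r^2, ...) = lambda x, so lambda is an eigenvalue. On the boundary |lambda| = 197 the geometric series diverges, so no l^2 eigenvector exists, but these lambda lie in the approximate point spectrum. Hence sigma(T) is the closed disk of radius 197 and sigma_p(T) is the open disk.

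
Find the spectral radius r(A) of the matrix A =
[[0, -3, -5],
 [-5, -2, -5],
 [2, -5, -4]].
r(A) ≈ 9.0871

The eigenvalues of A are the roots of its characteristic polynomial. With M = A (coefficients from the trace, the sum of principal 2x2 minors, and det A):
  p(λ) = det(λ I - M) = λ^3 + 6λ^2 - 22λ + 55.
No integer candidate from the rational root theorem (±divisors of 55) is a root, so the roots are irrational. The cubic discriminant is Δ = -199859 < 0, so there is one real root and a complex-conjugate pair. p(-10) = -125 and p(-9) = 10 have opposite signs, so a root lies in (-10, -9); Newton's method refines it to λ ≈ -9.0871. Dividing out (λ - (-9.0871)) leaves approximately λ^2 - 3.0871λ + 6.0525. For λ^2 - 3.0871λ + 6.0525 the discriminant is -14.6801. It is negative, so the remaining roots are the complex-conjugate pair λ ≈ 1.5435 ± 1.9157i. Their product equals the constant term, so |λ|^2 ≈ 6.0525 and |λ| ≈ 2.4602.
Thus the eigenvalues (to 4 decimals) are -9.0871 (modulus 9.0871); 1.5435 ± 1.9157i (modulus 2.4602). The spectral radius is the largest modulus: r(A) ≈ 9.0871. (Cross-check: r(A) ≤ ||A||_2 ≈ 10.0867; equality holds whenever A is normal, though it can also hold for some non-normal A.)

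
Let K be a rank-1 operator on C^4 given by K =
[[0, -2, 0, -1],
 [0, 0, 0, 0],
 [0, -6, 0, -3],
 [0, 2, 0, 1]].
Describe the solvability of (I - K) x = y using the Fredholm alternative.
(I - K) is singular (det(I - K) = 0, i.e. 1 ∈ sigma(K)). (I - K) x = y is solvable iff y ⊥ ker((I - K)^*) = span{(0, -2, 0, -1)}, i.e. iff -2y_2 - y_4 = 0. When solvable, the solutions are x = y + c·(1, 0, 3, -1), c arbitrary (ker(I - K) = span{(1, 0, 3, -1)}, dimension 1).

K has rank 1, so it is an outer product K = u v^T: every row of K is a multiple of one row vector. Reading off the entries, u = (1, 0, 3, -1) and v = (0, -2, 0, -1) (row i of K equals u_i·v^T). A rank-one matrix u v^T satisfies K u = u (v·u) and kills the (3)-dimensional subspace v^⊥, so its characteristic polynomial is lambda^3 (lambda - v·u) with v·u = tr K = 1. Hence the eigenvalues of I - K are 1 (multiplicity 3) and 1 - (1) = 0, so det(I - K) = 0. (Direct check: I - K =
[[1, 2, 0, 1],
 [0, 1, 0, 0],
 [0, 6, 1, 3],
 [0, -2, 0, 0]]
has determinant 0.) So 1 is an eigenvalue of K and (I - K) is not invertible. The finite-dimensional Fredholm alternative says: either (I - K) is invertible, or ker(I - K) ≠ {0} and then range(I - K) = ker((I - K)^*)^⊥, with dim ker(I - K) = dim ker((I - K)^*). We are in the second case, so we need both kernels. Kernel of I - K: (I - K) u = u - u (v·u) = u - u = 0, so ker(I - K) = span{u} = span{(1, 0, 3, -1)} (it is exactly 1-dimensional because rank(I - K) = 3). Kernel of the adjoint: K is real, so (I - K)^* = I - K^T = I - v u^T, and (I - v u^T) v = v - v (u·v) = 0; hence ker((I - K)^*) = span{v} = span{(0, -2, 0, -1)}. Therefore (I - K) x = y is solvable iff <y, v> = 0, i.e. iff -2y_2 - y_4 = 0. When this holds, K y = u (v·y) = 0, so (I - K) y = y and x = y is a particular solution; the full solution set is the line x = y + c·u = y + c·(1, 0, 3, -1), c ∈ C.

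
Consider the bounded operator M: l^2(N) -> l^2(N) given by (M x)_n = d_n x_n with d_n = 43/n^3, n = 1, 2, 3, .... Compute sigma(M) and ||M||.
sigma(M) = {43/n^3 : n ≥ 1} ∪ {0}; ||M|| = 43

A bounded diagonal operator on l^2 with diagonal entries d_n has spectrum equal to the closure of {d_n : n ≥ 1}: every d_n is an eigenvalue (with eigenvector e_n), so {d_n} ⊂ sigma(M); the spectrum is closed, so its closure is too; and for lambda not in the closure, (M - lambda I) has bounded inverse (the diagonal entries 1/(d_n - lambda) are bounded). For our sequence d_n = 43/n^3, n = 1, 2, 3, ...:
  - {d_n} = {43/n^3 : n ≥ 1}; the only limit point is 0
  - closure = {43/n^3 : n ≥ 1} ∪ {0}
For the norm: a diagonal operator has ||M|| = sup_n |d_n|. Here d_n = 43/n^3 is positive and decreasing, so sup_n |d_n| = d_1 = 43. So ||M|| = 43.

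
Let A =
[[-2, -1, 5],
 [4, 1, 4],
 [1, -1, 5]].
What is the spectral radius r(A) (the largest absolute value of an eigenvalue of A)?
r(A) ≈ 3.3598

The eigenvalues of A are the roots of its characteristic polynomial. With M = A (coefficients from the trace, the sum of principal 2x2 minors, and det A):
  p(λ) = det(λ I - M) = λ^3 - 4λ^2 - 4λ + 27.
No integer candidate from the rational root theorem (±divisors of 27) is a root, so the roots are irrational. The cubic discriminant is Δ = -4483 < 0, so there is one real root and a complex-conjugate pair. p(-3) = -24 and p(-2) = 11 have opposite signs, so a root lies in (-3, -2); Newton's method refines it to λ ≈ -2.3918. Dividing out (λ - (-2.3918)) leaves approximately λ^2 - 6.3918λ + 11.2883. For λ^2 - 6.3918λ + 11.2883 the discriminant is -4.2976. It is negative, so the remaining roots are the complex-conjugate pair λ ≈ 3.1959 ± 1.0365i. Their product equals the constant term, so |λ|^2 ≈ 11.2883 and |λ| ≈ 3.3598.
Thus the eigenvalues (to 4 decimals) are -2.3918 (modulus 2.3918); 3.1959 ± 1.0365i (modulus 3.3598). The spectral radius is the largest modulus: r(A) ≈ 3.3598. (Cross-check: r(A) ≤ ||A||_2 ≈ 8.2998; equality holds whenever A is normal, though it can also hold for some non-normal A.)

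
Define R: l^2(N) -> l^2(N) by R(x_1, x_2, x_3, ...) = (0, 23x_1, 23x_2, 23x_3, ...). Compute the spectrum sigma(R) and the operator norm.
sigma(R) = closed disk {z in C : |z| ≤ 23}; ||R|| = 23

Note R = 23·U where U is the unit right shift (U x)_k = x_{k-1} (with x_0 := 0); so ||R|| = 23||U|| and sigma(R) = 23·sigma(U). ||R x||^2 = sum_{k≥1} |23x_k|^2 = 529||x||^2, so ||R|| = 23 and sigma(R) ⊂ {|z| ≤ 23}. For any |lambda| < 23, the equation (R - lambda I) x = 0 forces x_1 = 0, then 23x_k = lambda x_{k+1} ⇒ x = 0, so R has no eigenvalues. But (R - lambda I) is not surjective for |lambda| < 23: solving (R - lambda I) x = e_1 would require x_n proportional to (lambda/23)^(-n), which is not in l^2. So every |lambda| < 23 lies in the residual spectrum. The boundary |lambda| = 23 is in the approximate point spectrum (the spectrum is closed). Hence sigma(R) is the closed disk of radius 23.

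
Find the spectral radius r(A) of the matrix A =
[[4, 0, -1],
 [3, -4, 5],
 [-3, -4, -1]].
r(A) ≈ 5.1312

The eigenvalues of A are the roots of its characteristic polynomial. With M = A (coefficients from the trace, the sum of principal 2x2 minors, and det A):
  p(λ) = det(λ I - M) = λ^3 + λ^2 + λ - 120.
No integer candidate from the rational root theorem (±divisors of 120) is a root, so the roots are irrational. The cubic discriminant is Δ = -390483 < 0, so there is one real root and a complex-conjugate pair. p(4) = -36 and p(5) = 35 have opposite signs, so a root lies in (4, 5); Newton's method refines it to λ ≈ 4.5576. Dividing out (λ - (4.5576)) leaves approximately λ^2 + 5.5576λ + 26.3295. For λ^2 + 5.5576λ + 26.3295 the discriminant is -74.431. It is negative, so the remaining roots are the complex-conjugate pair λ ≈ -2.7788 ± 4.3137i. Their product equals the constant term, so |λ|^2 ≈ 26.3295 and |λ| ≈ 5.1312.
Thus the eigenvalues (to 4 decimals) are 4.5576 (modulus 4.5576); -2.7788 ± 4.3137i (modulus 5.1312). The spectral radius is the largest modulus: r(A) ≈ 5.1312. (Cross-check: r(A) ≤ ||A||_2 ≈ 7.1712; equality holds whenever A is normal, though it can also hold for some non-normal A.)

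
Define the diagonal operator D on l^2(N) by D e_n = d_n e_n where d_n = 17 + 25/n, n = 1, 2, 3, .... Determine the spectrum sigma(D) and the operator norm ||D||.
sigma(D) = {17 + 25/n : n ≥ 1} ∪ {17}; ||D|| = 42

A bounded diagonal operator on l^2 with diagonal entries d_n has spectrum equal to the closure of {d_n : n ≥ 1}: every d_n is an eigenvalue (with eigenvector e_n), so {d_n} ⊂ sigma(D); the spectrum is closed, so its closure is too; and for lambda not in the closure, (D - lambda I) has bounded inverse (the diagonal entries 1/(d_n - lambda) are bounded). For our sequence d_n = 17 + 25/n, n = 1, 2, 3, ...:
  - {d_n} = {17 + 25/n : n ≥ 1}; the only limit point is 17
  - closure = {17 + 25/n : n ≥ 1} ∪ {17}
For the norm: a diagonal operator has ||D|| = sup_n |d_n|. Here d_n = 17 + 25/n is positive and decreasing, so sup_n |d_n| = d_1 = 17 + 25 = 42. So ||D|| = 42.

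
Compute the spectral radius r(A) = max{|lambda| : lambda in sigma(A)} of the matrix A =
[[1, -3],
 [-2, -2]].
r(A) = (1 + sqrt(33))/2 ≈ 3.3723

The eigenvalues of A are the roots of its characteristic polynomial. With M = A (coefficients from the trace and determinant):
  p(λ) = det(λ I - M) = λ^2 + λ - 8.
For λ^2 + λ - 8 the discriminant is 33. It is nonnegative but not a perfect square, so the roots are real and irrational: λ = (-1 ± sqrt(33))/2 ≈ 2.3723, -3.3723.
Thus the eigenvalues (to 4 decimals) are 2.3723 (modulus 2.3723); -3.3723 (modulus 3.3723). The spectral radius is the largest modulus: r(A) = (1 + sqrt(33))/2 ≈ 3.3723. (Cross-check: r(A) ≤ ||A||_2 ≈ 3.6226; equality holds whenever A is normal, though it can also hold for some non-normal A.)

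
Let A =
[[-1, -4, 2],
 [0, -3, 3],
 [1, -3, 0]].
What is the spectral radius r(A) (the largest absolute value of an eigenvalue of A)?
r(A) ≈ 2.4863

The eigenvalues of A are the roots of its characteristic polynomial. With M = A (coefficients from the trace, the sum of principal 2x2 minors, and det A):
  p(λ) = det(λ I - M) = λ^3 + 4λ^2 + 10λ + 15.
No integer candidate from the rational root theorem (±divisors of 15) is a root, so the roots are irrational. The cubic discriminant is Δ = -1515 < 0, so there is one real root and a complex-conjugate pair. p(-3) = -6 and p(-2) = 3 have opposite signs, so a root lies in (-3, -2); Newton's method refines it to λ ≈ -2.4265. Dividing out (λ - (-2.4265)) leaves approximately λ^2 + 1.5735λ + 6.1819. For λ^2 + 1.5735λ + 6.1819 the discriminant is -22.2514. It is negative, so the remaining roots are the complex-conjugate pair λ ≈ -0.7868 ± 2.3586i. Their product equals the constant term, so |λ|^2 ≈ 6.1819 and |λ| ≈ 2.4863.
Thus the eigenvalues (to 4 decimals) are -2.4265 (modulus 2.4265); -0.7868 ± 2.3586i (modulus 2.4863). The spectral radius is the largest modulus: r(A) ≈ 2.4863. (Cross-check: r(A) ≤ ||A||_2 ≈ 6.6003; equality holds whenever A is normal, though it can also hold for some non-normal A.)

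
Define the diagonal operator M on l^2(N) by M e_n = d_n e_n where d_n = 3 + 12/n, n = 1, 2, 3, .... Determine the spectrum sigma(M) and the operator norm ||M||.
sigma(M) = {3 + 12/n : n ≥ 1} ∪ {3}; ||M|| = 15

A bounded diagonal operator on l^2 with diagonal entries d_n has spectrum equal to the closure of {d_n : n ≥ 1}: every d_n is an eigenvalue (with eigenvector e_n), so {d_n} ⊂ sigma(M); the spectrum is closed, so its closure is too; and for lambda not in the closure, (M - lambda I) has bounded inverse (the diagonal entries 1/(d_n - lambda) are bounded). For our sequence d_n = 3 + 12/n, n = 1, 2, 3, ...:
  - {d_n} = {3 + 12/n : n ≥ 1}; the only limit point is 3
  - closure = {3 + 12/n : n ≥ 1} ∪ {3}
For the norm: a diagonal operator has ||M|| = sup_n |d_n|. Here d_n = 3 + 12/n is positive and decreasing, so sup_n |d_n| = d_1 = 3 + 12 = 15. So ||M|| = 15.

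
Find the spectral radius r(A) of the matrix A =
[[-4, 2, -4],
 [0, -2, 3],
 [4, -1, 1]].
r(A) ≈ 4.2578

The eigenvalues of A are the roots of its characteristic polynomial. With M = A (coefficients from the trace, the sum of principal 2x2 minors, and det A):
  p(λ) = det(λ I - M) = λ^3 + 5λ^2 + 21λ + 12.
No integer candidate from the rational root theorem (±divisors of 12) is a root, so the roots are irrational. The cubic discriminant is Δ = -13227 < 0, so there is one real root and a complex-conjugate pair. p(-1) = -5 and p(0) = 12 have opposite signs, so a root lies in (-1, 0); Newton's method refines it to λ ≈ -0.6619. Dividing out (λ - (-0.6619)) leaves approximately λ^2 + 4.3381λ + 18.1285. For λ^2 + 4.3381λ + 18.1285 the discriminant is -53.6951. It is negative, so the remaining roots are the complex-conjugate pair λ ≈ -2.169 ± 3.6638i. Their product equals the constant term, so |λ|^2 ≈ 18.1285 and |λ| ≈ 4.2578.
Thus the eigenvalues (to 4 decimals) are -0.6619 (modulus 0.6619); -2.169 ± 3.6638i (modulus 4.2578). The spectral radius is the largest modulus: r(A) ≈ 4.2578. (Cross-check: r(A) ≤ ||A||_2 ≈ 7.5322; equality holds whenever A is normal, though it can also hold for some non-normal A.)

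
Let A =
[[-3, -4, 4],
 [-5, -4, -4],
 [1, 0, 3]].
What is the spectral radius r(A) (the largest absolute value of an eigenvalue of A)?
r(A) = 8

The eigenvalues of A are the roots of its characteristic polynomial. With M = A (coefficients from the trace, the sum of principal 2x2 minors, and det A):
  p(λ) = det(λ I - M) = λ^3 + 4λ^2 - 33λ - 8.
By the rational root theorem any rational root is an integer divisor of 8. Testing λ = -8: p(-8) = -512 + 256 + 264 - 8 = 0, so λ = -8 is a root. Dividing out (λ + 8) leaves p(λ) = (λ + 8)(λ^2 - 4λ - 1). For λ^2 - 4λ - 1 the discriminant is 20. It is nonnegative but not a perfect square, so the roots are real and irrational: λ = (4 ± sqrt(20))/2 ≈ 4.2361, -0.2361.
Thus the eigenvalues (to 4 decimals) are 4.2361 (modulus 4.2361); -0.2361 (modulus 0.2361); -8 (modulus 8). The spectral radius is the largest modulus: r(A) = 8. (Cross-check: r(A) ≤ ||A||_2 ≈ 8.2439; equality holds whenever A is normal, though it can also hold for some non-normal A.)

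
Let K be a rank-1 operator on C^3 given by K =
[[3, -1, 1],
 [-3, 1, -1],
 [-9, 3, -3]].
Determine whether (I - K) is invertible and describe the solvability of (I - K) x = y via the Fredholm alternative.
(I - K) is singular (det(I - K) = 0, i.e. 1 ∈ sigma(K)). (I - K) x = y is solvable iff y ⊥ ker((I - K)^*) = span{(3, -1, 1)}, i.e. iff 3y_1 - y_2 + y_3 = 0. When solvable, the solutions are x = y + c·(1, -1, -3), c arbitrary (ker(I - K) = span{(1, -1, -3)}, dimension 1).

K has rank 1, so it is an outer product K = u v^T: every row of K is a multiple of one row vector. Reading off the entries, u = (1, -1, -3) and v = (3, -1, 1) (row i of K equals u_i·v^T). A rank-one matrix u v^T satisfies K u = u (v·u) and kills the (2)-dimensional subspace v^⊥, so its characteristic polynomial is lambda^2 (lambda - v·u) with v·u = tr K = 1. Hence the eigenvalues of I - K are 1 (multiplicity 2) and 1 - (1) = 0, so det(I - K) = 0. (Direct check: I - K =
[[-2, 1, -1],
 [3, 0, 1],
 [9, -3, 4]]
has determinant 0.) So 1 is an eigenvalue of K and (I - K) is not invertible. The finite-dimensional Fredholm alternative says: either (I - K) is invertible, or ker(I - K) ≠ {0} and then range(I - K) = ker((I - K)^*)^⊥, with dim ker(I - K) = dim ker((I - K)^*). We are in the second case, so we need both kernels. Kernel of I - K: (I - K) u = u - u (v·u) = u - u = 0, so ker(I - K) = span{u} = span{(1, -1, -3)} (it is exactly 1-dimensional because rank(I - K) = 2). Kernel of the adjoint: K is real, so (I - K)^* = I - K^T = I - v u^T, and (I - v u^T) v = v - v (u·v) = 0; hence ker((I - K)^*) = span{v} = span{(3, -1, 1)}. Therefore (I - K) x = y is solvable iff <y, v> = 0, i.e. iff 3y_1 - y_2 + y_3 = 0. When this holds, K y = u (v·y) = 0, so (I - K) y = y and x = y is a particular solution; the full solution set is the line x = y + c·u = y + c·(1, -1, -3), c ∈ C.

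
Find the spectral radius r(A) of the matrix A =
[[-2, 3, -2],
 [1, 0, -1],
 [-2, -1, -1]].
r(A) ≈ 3.6697

The eigenvalues of A are the roots of its characteristic polynomial. With M = A (coefficients from the trace, the sum of principal 2x2 minors, and det A):
  p(λ) = det(λ I - M) = λ^3 + 3λ^2 - 6λ - 13.
No integer candidate from the rational root theorem (±divisors of 13) is a root, so the roots are irrational. The cubic discriminant is Δ = 2241 > 0, so there are three distinct real roots. p(-4) = -5 and p(-3) = 5 have opposite signs, so a root lies in (-4, -3); Newton's method refines it to λ ≈ -3.6697. p(-2) = 3 and p(-1) = -5 have opposite signs, so a root lies in (-2, -1); Newton's method refines it to λ ≈ -1.5769. p(2) = -5 and p(3) = 23 have opposite signs, so a root lies in (2, 3); Newton's method refines it to λ ≈ 2.2466. Check (Vieta): the three roots sum to -3, matching tr M = -3.
Thus the eigenvalues (to 4 decimals) are -3.6697 (modulus 3.6697); -1.5769 (modulus 1.5769); 2.2466 (modulus 2.2466). The spectral radius is the largest modulus: r(A) ≈ 3.6697. (Cross-check: r(A) ≤ ||A||_2 ≈ 4.2153; equality holds whenever A is normal, though it can also hold for some non-normal A.)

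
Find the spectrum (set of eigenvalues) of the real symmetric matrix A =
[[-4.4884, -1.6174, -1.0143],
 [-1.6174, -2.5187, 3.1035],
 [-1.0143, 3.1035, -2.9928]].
sigma(A) ≈ {-6, -5, 1}

A is real symmetric, so its spectrum consists of real eigenvalues. Expanding the characteristic polynomial of the displayed matrix gives
  det(λ I - A) = p(λ) = λ^3 + (10)λ^2 + (19)λ + (-30).
Solving p(λ) = 0 yields eigenvalues ≈ -6, -5, 1. (A is shown rounded to 4 decimals, so these recover the underlying integer eigenvalues to within that precision.)
Verification: the trace of A = -10 equals the sum of eigenvalues -10, and det(A) ≈ 30.0007 matches the eigenvalue product 30.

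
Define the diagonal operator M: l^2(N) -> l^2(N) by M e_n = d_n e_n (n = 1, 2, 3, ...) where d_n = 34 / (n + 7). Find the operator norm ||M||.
||M|| = 17/4 (attained at n = 1)

For M diagonal, ||M|| = sup_n |d_n| = sup_n 34/(n + 7). This is positive and strictly decreasing in n, so the supremum is attained at n = 1: d_1 = 34/(1 + 7) = 17/4. Hence ||M|| = 17/4.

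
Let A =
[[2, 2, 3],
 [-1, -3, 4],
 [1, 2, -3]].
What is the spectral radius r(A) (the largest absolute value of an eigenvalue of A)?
r(A) ≈ 5.8475

The eigenvalues of A are the roots of its characteristic polynomial. With M = A (coefficients from the trace, the sum of principal 2x2 minors, and det A):
  p(λ) = det(λ I - M) = λ^3 + 4λ^2 - 12λ - 7.
No integer candidate from the rational root theorem (±divisors of 7) is a root, so the roots are irrational. The cubic discriminant is Δ = 15733 > 0, so there are three distinct real roots. p(-6) = -7 and p(-5) = 28 have opposite signs, so a root lies in (-6, -5); Newton's method refines it to λ ≈ -5.8475. p(-1) = 8 and p(0) = -7 have opposite signs, so a root lies in (-1, 0); Newton's method refines it to λ ≈ -0.5082. p(2) = -7 and p(3) = 20 have opposite signs, so a root lies in (2, 3); Newton's method refines it to λ ≈ 2.3556. Check (Vieta): the three roots sum to -4, matching tr M = -4.
Thus the eigenvalues (to 4 decimals) are -5.8475 (modulus 5.8475); -0.5082 (modulus 0.5082); 2.3556 (modulus 2.3556). The spectral radius is the largest modulus: r(A) ≈ 5.8475. (Cross-check: r(A) ≤ ||A||_2 ≈ 6.4006; equality holds whenever A is normal, though it can also hold for some non-normal A.)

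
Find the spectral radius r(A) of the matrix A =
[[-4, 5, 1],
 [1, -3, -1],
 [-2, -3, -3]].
r(A) ≈ 4.8728

The eigenvalues of A are the roots of its characteristic polynomial. With M = A (coefficients from the trace, the sum of principal 2x2 minors, and det A):
  p(λ) = det(λ I - M) = λ^3 + 10λ^2 + 27λ + 8.
No integer candidate from the rational root theorem (±divisors of 8) is a root, so the roots are irrational. The cubic discriminant is Δ = -680 < 0, so there is one real root and a complex-conjugate pair. p(-1) = -10 and p(0) = 8 have opposite signs, so a root lies in (-1, 0); Newton's method refines it to λ ≈ -0.3369. Dividing out (λ - (-0.3369)) leaves approximately λ^2 + 9.6631λ + 23.7443. For λ^2 + 9.6631λ + 23.7443 the discriminant is -1.6021. It is negative, so the remaining roots are the complex-conjugate pair λ ≈ -4.8315 ± 0.6329i. Their product equals the constant term, so |λ|^2 ≈ 23.7443 and |λ| ≈ 4.8728.
Thus the eigenvalues (to 4 decimals) are -0.3369 (modulus 0.3369); -4.8315 ± 0.6329i (modulus 4.8728). The spectral radius is the largest modulus: r(A) ≈ 4.8728. (Cross-check: r(A) ≤ ||A||_2 ≈ 7.5483; equality holds whenever A is normal, though it can also hold for some non-normal A.)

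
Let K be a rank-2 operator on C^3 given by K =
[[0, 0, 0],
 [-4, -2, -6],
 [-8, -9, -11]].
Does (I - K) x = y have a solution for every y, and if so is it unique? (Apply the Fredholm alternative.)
(I - K) is invertible (det(I - K) = -18 ≠ 0), so for every y in C^3 the equation (I - K) x = y has a unique solution.

K has rank 2 and factors as K = U V^T = u1 v1^T + u2 v2^T with u1 = (0, 0, 2), v1 = (-1, -3, -1), u2 = (0, -2, -3), v2 = (2, 1, 3) (multiplying out reproduces the displayed K). The nonzero eigenvalues of U V^T coincide with those of the 2 x 2 matrix G = V^T U = [[v1·u1, v1·u2], [v2·u1, v2·u2]] = [[-2, 9], [6, -11]], and by the Sylvester determinant identity det(I_3 - U V^T) = det(I_2 - V^T U) = det([[3, -9], [-6, 12]]) = (3)(12) - (-9)(-6) = -18. (Direct check: I - K =
[[1, 0, 0],
 [4, 3, 6],
 [8, 9, 12]]
has determinant -18.) The finite-dimensional Fredholm alternative says: either (I - K) is invertible, or ker(I - K) ≠ {0} and then range(I - K) = ker((I - K)^*)^⊥, with dim ker(I - K) = dim ker((I - K)^*). Since det(I - K) ≠ 0, 1 is not an eigenvalue of K and ker(I - K) = {0}, so we are in the first case: for every y there is a unique x = (I - K)^(-1) y. (Explicitly, by the Woodbury identity, (I - U V^T)^(-1) = I + U (I_2 - G)^(-1) V^T.)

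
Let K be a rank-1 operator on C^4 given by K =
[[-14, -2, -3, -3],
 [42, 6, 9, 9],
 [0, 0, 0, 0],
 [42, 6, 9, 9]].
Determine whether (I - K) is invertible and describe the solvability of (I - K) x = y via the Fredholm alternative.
(I - K) is singular (det(I - K) = 0, i.e. 1 ∈ sigma(K)). (I - K) x = y is solvable iff y ⊥ ker((I - K)^*) = span{(-14, -2, -3, -3)}, i.e. iff -14y_1 - 2y_2 - 3y_3 - 3y_4 = 0. When solvable, the solutions are x = y + c·(1, -3, 0, -3), c arbitrary (ker(I - K) = span{(1, -3, 0, -3)}, dimension 1).

K has rank 1, so it is an outer product K = u v^T: every row of K is a multiple of one row vector. Reading off the entries, u = (1, -3, 0, -3) and v = (-14, -2, -3, -3) (row i of K equals u_i·v^T). A rank-one matrix u v^T satisfies K u = u (v·u) and kills the (3)-dimensional subspace v^⊥, so its characteristic polynomial is lambda^3 (lambda - v·u) with v·u = tr K = 1. Hence the eigenvalues of I - K are 1 (multiplicity 3) and 1 - (1) = 0, so det(I - K) = 0. (Direct check: I - K =
[[15, 2, 3, 3],
 [-42, -5, -9, -9],
 [0, 0, 1, 0],
 [-42, -6, -9, -8]]
has determinant 0.) So 1 is an eigenvalue of K and (I - K) is not invertible. The finite-dimensional Fredholm alternative says: either (I - K) is invertible, or ker(I - K) ≠ {0} and then range(I - K) = ker((I - K)^*)^⊥, with dim ker(I - K) = dim ker((I - K)^*). We are in the second case, so we need both kernels. Kernel of I - K: (I - K) u = u - u (v·u) = u - u = 0, so ker(I - K) = span{u} = span{(1, -3, 0, -3)} (it is exactly 1-dimensional because rank(I - K) = 3). Kernel of the adjoint: K is real, so (I - K)^* = I - K^T = I - v u^T, and (I - v u^T) v = v - v (u·v) = 0; hence ker((I - K)^*) = span{v} = span{(-14, -2, -3, -3)}. Therefore (I - K) x = y is solvable iff <y, v> = 0, i.e. iff -14y_1 - 2y_2 - 3y_3 - 3y_4 = 0. When this holds, K y = u (v·y) = 0, so (I - K) y = y and x = y is a particular solution; the full solution set is the line x = y + c·u = y + c·(1, -3, 0, -3), c ∈ C.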